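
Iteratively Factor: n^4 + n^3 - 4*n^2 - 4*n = (n + 1)*(n^3 - 4*n) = (n - 2)*(n + 1)*(n^2 + 2*n) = (n - 2)*(n + 1)*(n + 2)*(n)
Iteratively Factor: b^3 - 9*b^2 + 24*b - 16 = (b - 4)*(b^2 - 5*b + 4) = (b - 4)*(b - 1)*(b - 4)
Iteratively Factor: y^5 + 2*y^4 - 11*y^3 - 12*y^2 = (y + 1)*(y^4 + y^3 - 12*y^2) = (y - 3)*(y + 1)*(y^3 + 4*y^2) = (y - 3)*(y + 1)*(y + 4)*(y^2) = y*(y - 3)*(y + 1)*(y + 4)*(y)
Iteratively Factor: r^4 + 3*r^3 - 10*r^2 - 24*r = (r + 4)*(r^3 - r^2 - 6*r) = (r - 3)*(r + 4)*(r^2 + 2*r) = (r - 3)*(r + 2)*(r + 4)*(r)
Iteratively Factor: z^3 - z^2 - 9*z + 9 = (z - 1)*(z^2 - 9) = (z - 3)*(z - 1)*(z + 3)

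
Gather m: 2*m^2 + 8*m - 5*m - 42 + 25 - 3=2*m^2 + 3*m - 20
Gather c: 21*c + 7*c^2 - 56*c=7*c^2 - 35*c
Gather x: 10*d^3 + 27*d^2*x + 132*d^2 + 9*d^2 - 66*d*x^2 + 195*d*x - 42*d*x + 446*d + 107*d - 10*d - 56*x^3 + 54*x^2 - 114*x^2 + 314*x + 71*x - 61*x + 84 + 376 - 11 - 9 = 10*d^3 + 141*d^2 + 543*d - 56*x^3 + x^2*(-66*d - 60) + x*(27*d^2 + 153*d + 324) + 440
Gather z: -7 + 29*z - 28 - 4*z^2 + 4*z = -4*z^2 + 33*z - 35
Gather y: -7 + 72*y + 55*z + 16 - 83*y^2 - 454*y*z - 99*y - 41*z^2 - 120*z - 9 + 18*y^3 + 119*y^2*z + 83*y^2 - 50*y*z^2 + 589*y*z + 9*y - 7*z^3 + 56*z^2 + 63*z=18*y^3 + 119*y^2*z + y*(-50*z^2 + 135*z - 18) - 7*z^3 + 15*z^2 - 2*z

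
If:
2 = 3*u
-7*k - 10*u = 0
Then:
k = -20/21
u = 2/3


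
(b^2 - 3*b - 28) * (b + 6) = b^3 + 3*b^2 - 46*b - 168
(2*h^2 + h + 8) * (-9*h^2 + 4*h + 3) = -18*h^4 - h^3 - 62*h^2 + 35*h + 24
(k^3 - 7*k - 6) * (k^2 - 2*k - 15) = k^5 - 2*k^4 - 22*k^3 + 8*k^2 + 117*k + 90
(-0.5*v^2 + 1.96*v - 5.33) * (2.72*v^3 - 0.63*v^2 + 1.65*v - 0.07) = -1.36*v^5 + 5.6462*v^4 - 16.5574*v^3 + 6.6269*v^2 - 8.9317*v + 0.3731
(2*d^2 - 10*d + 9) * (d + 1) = 2*d^3 - 8*d^2 - d + 9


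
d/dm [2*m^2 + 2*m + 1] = 4*m + 2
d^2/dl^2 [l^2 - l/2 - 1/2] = 2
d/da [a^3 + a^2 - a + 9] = 3*a^2 + 2*a - 1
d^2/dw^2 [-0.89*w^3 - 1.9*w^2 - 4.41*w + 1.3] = -5.34*w - 3.8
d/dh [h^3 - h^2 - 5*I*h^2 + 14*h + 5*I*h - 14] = 3*h^2 - 2*h - 10*I*h + 14 + 5*I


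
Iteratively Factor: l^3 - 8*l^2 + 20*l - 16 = (l - 2)*(l^2 - 6*l + 8) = (l - 4)*(l - 2)*(l - 2)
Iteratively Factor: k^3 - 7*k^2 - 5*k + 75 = (k + 3)*(k^2 - 10*k + 25) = (k - 5)*(k + 3)*(k - 5)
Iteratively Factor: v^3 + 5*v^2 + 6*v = (v + 2)*(v^2 + 3*v) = (v + 2)*(v + 3)*(v)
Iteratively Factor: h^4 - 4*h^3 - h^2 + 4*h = (h - 1)*(h^3 - 3*h^2 - 4*h) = h*(h - 1)*(h^2 - 3*h - 4) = h*(h - 4)*(h - 1)*(h + 1)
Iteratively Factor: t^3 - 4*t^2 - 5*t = (t - 5)*(t^2 + t) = t*(t - 5)*(t + 1)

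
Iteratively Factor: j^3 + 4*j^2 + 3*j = (j)*(j^2 + 4*j + 3) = j*(j + 3)*(j + 1)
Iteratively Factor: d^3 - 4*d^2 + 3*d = (d - 1)*(d^2 - 3*d) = (d - 3)*(d - 1)*(d)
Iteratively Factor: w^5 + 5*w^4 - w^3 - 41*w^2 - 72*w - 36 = (w + 3)*(w^4 + 2*w^3 - 7*w^2 - 20*w - 12) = (w - 3)*(w + 3)*(w^3 + 5*w^2 + 8*w + 4) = (w - 3)*(w + 1)*(w + 3)*(w^2 + 4*w + 4) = (w - 3)*(w + 1)*(w + 2)*(w + 3)*(w + 2)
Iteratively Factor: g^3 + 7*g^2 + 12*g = (g + 4)*(g^2 + 3*g) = g*(g + 4)*(g + 3)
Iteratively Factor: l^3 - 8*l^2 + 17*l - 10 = (l - 5)*(l^2 - 3*l + 2) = (l - 5)*(l - 1)*(l - 2)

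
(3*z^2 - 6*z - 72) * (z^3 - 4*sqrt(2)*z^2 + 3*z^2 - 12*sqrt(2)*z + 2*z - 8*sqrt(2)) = 3*z^5 - 12*sqrt(2)*z^4 + 3*z^4 - 84*z^3 - 12*sqrt(2)*z^3 - 228*z^2 + 336*sqrt(2)*z^2 - 144*z + 912*sqrt(2)*z + 576*sqrt(2)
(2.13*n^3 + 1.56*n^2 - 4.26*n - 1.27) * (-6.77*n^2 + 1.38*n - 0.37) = -14.4201*n^5 - 7.6218*n^4 + 30.2049*n^3 + 2.1419*n^2 - 0.1764*n + 0.4699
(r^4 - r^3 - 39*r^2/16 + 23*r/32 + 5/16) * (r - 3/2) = r^5 - 5*r^4/2 - 15*r^3/16 + 35*r^2/8 - 49*r/64 - 15/32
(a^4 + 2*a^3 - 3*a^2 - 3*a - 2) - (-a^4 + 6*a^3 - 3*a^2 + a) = 2*a^4 - 4*a^3 - 4*a - 2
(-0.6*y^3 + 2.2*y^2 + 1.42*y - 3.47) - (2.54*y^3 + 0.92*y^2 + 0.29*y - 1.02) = -3.14*y^3 + 1.28*y^2 + 1.13*y - 2.45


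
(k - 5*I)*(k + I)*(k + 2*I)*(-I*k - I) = -I*k^4 - 2*k^3 - I*k^3 - 2*k^2 - 13*I*k^2 + 10*k - 13*I*k + 10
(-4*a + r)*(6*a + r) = -24*a^2 + 2*a*r + r^2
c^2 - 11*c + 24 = (c - 8)*(c - 3)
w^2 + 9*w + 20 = (w + 4)*(w + 5)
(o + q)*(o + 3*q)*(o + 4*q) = o^3 + 8*o^2*q + 19*o*q^2 + 12*q^3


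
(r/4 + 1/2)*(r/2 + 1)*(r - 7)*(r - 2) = r^4/8 - 5*r^3/8 - 9*r^2/4 + 5*r/2 + 7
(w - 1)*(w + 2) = w^2 + w - 2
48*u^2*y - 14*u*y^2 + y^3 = y*(-8*u + y)*(-6*u + y)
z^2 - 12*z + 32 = (z - 8)*(z - 4)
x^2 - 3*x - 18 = (x - 6)*(x + 3)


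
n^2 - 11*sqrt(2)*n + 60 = (n - 6*sqrt(2))*(n - 5*sqrt(2))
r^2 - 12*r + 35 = (r - 7)*(r - 5)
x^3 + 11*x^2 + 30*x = x*(x + 5)*(x + 6)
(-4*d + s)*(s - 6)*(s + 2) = -4*d*s^2 + 16*d*s + 48*d + s^3 - 4*s^2 - 12*s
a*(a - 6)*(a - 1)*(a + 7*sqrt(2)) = a^4 - 7*a^3 + 7*sqrt(2)*a^3 - 49*sqrt(2)*a^2 + 6*a^2 + 42*sqrt(2)*a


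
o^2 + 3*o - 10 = (o - 2)*(o + 5)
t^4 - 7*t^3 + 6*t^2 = t^2*(t - 6)*(t - 1)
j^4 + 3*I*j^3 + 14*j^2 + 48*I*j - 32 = (j - 4*I)*(j + I)*(j + 2*I)*(j + 4*I)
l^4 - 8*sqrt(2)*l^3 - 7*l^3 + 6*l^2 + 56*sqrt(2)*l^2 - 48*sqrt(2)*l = l*(l - 6)*(l - 1)*(l - 8*sqrt(2))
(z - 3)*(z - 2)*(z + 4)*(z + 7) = z^4 + 6*z^3 - 21*z^2 - 74*z + 168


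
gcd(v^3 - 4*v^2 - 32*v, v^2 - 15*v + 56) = v - 8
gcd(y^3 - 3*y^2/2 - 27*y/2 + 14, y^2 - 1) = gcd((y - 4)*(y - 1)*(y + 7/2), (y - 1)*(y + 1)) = y - 1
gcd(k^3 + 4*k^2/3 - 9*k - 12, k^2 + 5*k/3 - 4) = k + 3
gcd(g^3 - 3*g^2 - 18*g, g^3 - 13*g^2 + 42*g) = g^2 - 6*g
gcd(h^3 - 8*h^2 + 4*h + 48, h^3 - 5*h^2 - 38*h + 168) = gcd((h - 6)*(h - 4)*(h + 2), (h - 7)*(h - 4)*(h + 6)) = h - 4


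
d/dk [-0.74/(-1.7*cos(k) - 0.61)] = 1.258*sin(k)/(1.7*cos(k) + 0.61)^2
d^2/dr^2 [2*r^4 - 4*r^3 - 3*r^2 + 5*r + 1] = 24*r^2 - 24*r - 6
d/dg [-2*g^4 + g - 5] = 1 - 8*g^3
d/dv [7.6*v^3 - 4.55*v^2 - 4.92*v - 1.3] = 22.8*v^2 - 9.1*v - 4.92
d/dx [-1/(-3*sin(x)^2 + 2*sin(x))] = 2*(-3/tan(x) + cos(x)/sin(x)^2)/(3*sin(x) - 2)^2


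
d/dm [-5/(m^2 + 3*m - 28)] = 5*(2*m + 3)/(m^2 + 3*m - 28)^2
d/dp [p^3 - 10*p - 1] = 3*p^2 - 10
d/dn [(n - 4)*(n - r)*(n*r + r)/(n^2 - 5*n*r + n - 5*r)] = r*(n^2 - 10*n*r + 5*r^2 + 16*r)/(n^2 - 10*n*r + 25*r^2)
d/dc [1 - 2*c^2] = -4*c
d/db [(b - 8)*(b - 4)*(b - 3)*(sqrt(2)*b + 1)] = 4*sqrt(2)*b^3 - 45*sqrt(2)*b^2 + 3*b^2 - 30*b + 136*sqrt(2)*b - 96*sqrt(2) + 68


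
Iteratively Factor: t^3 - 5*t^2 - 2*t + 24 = (t - 3)*(t^2 - 2*t - 8) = (t - 4)*(t - 3)*(t + 2)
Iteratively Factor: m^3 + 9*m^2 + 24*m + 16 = (m + 1)*(m^2 + 8*m + 16) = (m + 1)*(m + 4)*(m + 4)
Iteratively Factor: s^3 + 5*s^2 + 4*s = (s)*(s^2 + 5*s + 4) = s*(s + 1)*(s + 4)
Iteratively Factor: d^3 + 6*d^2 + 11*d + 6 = (d + 2)*(d^2 + 4*d + 3) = (d + 1)*(d + 2)*(d + 3)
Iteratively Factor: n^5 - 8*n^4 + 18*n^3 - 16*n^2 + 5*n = (n - 1)*(n^4 - 7*n^3 + 11*n^2 - 5*n) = (n - 1)^2*(n^3 - 6*n^2 + 5*n) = (n - 5)*(n - 1)^2*(n^2 - n) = (n - 5)*(n - 1)^3*(n)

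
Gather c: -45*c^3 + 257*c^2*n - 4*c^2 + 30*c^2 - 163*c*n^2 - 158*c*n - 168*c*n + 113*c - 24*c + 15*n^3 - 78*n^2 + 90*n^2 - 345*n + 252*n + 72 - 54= -45*c^3 + c^2*(257*n + 26) + c*(-163*n^2 - 326*n + 89) + 15*n^3 + 12*n^2 - 93*n + 18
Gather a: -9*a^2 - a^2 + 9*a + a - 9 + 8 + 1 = -10*a^2 + 10*a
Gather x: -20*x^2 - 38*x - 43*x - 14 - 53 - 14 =-20*x^2 - 81*x - 81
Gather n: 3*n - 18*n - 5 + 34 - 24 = 5 - 15*n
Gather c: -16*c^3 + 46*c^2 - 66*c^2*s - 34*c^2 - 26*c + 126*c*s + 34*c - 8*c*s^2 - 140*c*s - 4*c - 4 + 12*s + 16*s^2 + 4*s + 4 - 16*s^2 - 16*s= -16*c^3 + c^2*(12 - 66*s) + c*(-8*s^2 - 14*s + 4)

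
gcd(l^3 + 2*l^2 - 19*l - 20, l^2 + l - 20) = l^2 + l - 20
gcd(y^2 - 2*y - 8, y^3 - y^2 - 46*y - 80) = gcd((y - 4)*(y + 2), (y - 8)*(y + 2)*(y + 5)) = y + 2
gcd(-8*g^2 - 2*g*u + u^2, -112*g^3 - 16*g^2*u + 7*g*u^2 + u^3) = -4*g + u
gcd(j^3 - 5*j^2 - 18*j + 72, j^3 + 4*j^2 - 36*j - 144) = j^2 - 2*j - 24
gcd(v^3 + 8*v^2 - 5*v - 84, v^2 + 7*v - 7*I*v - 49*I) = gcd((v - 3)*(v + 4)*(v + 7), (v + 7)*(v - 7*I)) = v + 7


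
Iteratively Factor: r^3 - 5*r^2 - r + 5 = (r - 1)*(r^2 - 4*r - 5) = (r - 1)*(r + 1)*(r - 5)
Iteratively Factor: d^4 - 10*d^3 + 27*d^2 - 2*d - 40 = (d - 5)*(d^3 - 5*d^2 + 2*d + 8) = (d - 5)*(d - 2)*(d^2 - 3*d - 4) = (d - 5)*(d - 4)*(d - 2)*(d + 1)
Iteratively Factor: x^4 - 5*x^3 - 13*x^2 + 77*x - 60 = (x - 5)*(x^3 - 13*x + 12) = (x - 5)*(x - 3)*(x^2 + 3*x - 4) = (x - 5)*(x - 3)*(x + 4)*(x - 1)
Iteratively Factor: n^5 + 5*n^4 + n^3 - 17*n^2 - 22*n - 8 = (n + 4)*(n^4 + n^3 - 3*n^2 - 5*n - 2) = (n + 1)*(n + 4)*(n^3 - 3*n - 2) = (n + 1)^2*(n + 4)*(n^2 - n - 2) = (n - 2)*(n + 1)^2*(n + 4)*(n + 1)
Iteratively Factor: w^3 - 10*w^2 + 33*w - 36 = (w - 3)*(w^2 - 7*w + 12) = (w - 3)^2*(w - 4)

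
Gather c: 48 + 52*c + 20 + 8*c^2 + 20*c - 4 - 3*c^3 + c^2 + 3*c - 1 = -3*c^3 + 9*c^2 + 75*c + 63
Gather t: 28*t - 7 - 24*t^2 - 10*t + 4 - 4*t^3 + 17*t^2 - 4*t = -4*t^3 - 7*t^2 + 14*t - 3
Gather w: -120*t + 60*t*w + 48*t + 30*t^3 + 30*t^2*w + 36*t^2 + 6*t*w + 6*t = 30*t^3 + 36*t^2 - 66*t + w*(30*t^2 + 66*t)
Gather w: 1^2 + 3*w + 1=3*w + 2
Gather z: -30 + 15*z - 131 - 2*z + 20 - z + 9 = 12*z - 132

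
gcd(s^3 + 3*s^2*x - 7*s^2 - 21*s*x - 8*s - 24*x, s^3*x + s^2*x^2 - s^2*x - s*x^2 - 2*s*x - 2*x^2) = s + 1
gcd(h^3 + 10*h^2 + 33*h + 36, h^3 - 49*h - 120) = h + 3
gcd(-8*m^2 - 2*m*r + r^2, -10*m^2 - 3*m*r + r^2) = 2*m + r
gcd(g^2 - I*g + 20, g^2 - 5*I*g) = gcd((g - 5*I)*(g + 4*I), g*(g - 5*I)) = g - 5*I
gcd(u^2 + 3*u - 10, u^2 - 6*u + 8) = u - 2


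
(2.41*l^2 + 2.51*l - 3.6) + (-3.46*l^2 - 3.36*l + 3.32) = -1.05*l^2 - 0.85*l - 0.28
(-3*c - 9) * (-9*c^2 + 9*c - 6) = 27*c^3 + 54*c^2 - 63*c + 54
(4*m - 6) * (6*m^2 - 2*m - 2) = 24*m^3 - 44*m^2 + 4*m + 12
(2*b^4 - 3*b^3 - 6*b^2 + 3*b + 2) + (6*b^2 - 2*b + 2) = 2*b^4 - 3*b^3 + b + 4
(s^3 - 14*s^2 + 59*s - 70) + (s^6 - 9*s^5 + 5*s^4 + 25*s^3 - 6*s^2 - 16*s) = s^6 - 9*s^5 + 5*s^4 + 26*s^3 - 20*s^2 + 43*s - 70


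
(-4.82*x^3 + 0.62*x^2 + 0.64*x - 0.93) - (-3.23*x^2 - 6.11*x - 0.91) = -4.82*x^3 + 3.85*x^2 + 6.75*x - 0.02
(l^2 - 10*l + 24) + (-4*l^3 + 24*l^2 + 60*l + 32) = -4*l^3 + 25*l^2 + 50*l + 56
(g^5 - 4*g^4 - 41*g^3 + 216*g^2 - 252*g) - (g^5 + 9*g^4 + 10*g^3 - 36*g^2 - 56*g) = -13*g^4 - 51*g^3 + 252*g^2 - 196*g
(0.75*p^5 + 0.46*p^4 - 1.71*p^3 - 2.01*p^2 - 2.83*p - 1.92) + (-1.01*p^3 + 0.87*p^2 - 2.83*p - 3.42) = 0.75*p^5 + 0.46*p^4 - 2.72*p^3 - 1.14*p^2 - 5.66*p - 5.34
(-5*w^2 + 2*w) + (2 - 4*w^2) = -9*w^2 + 2*w + 2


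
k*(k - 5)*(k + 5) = k^3 - 25*k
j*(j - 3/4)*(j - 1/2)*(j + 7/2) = j^4 + 9*j^3/4 - 4*j^2 + 21*j/16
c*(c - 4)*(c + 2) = c^3 - 2*c^2 - 8*c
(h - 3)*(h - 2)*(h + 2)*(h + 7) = h^4 + 4*h^3 - 25*h^2 - 16*h + 84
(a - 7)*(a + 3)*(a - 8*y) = a^3 - 8*a^2*y - 4*a^2 + 32*a*y - 21*a + 168*y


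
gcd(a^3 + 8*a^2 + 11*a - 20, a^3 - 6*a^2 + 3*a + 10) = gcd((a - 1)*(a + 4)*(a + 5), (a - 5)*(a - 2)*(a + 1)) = 1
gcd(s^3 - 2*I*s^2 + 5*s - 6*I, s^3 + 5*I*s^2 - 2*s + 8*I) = s^2 + I*s + 2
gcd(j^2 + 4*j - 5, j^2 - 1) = j - 1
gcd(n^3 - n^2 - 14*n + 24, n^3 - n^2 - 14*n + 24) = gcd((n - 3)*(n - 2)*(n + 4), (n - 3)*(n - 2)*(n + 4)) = n^3 - n^2 - 14*n + 24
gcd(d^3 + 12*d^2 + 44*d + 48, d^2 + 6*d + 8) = d^2 + 6*d + 8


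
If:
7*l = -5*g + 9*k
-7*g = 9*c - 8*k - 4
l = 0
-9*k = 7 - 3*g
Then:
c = 233/162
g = -7/2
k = -35/18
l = 0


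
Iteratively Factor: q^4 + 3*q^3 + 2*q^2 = (q)*(q^3 + 3*q^2 + 2*q) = q*(q + 1)*(q^2 + 2*q) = q*(q + 1)*(q + 2)*(q)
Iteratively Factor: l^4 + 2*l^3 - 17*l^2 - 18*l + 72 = (l - 3)*(l^3 + 5*l^2 - 2*l - 24) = (l - 3)*(l + 4)*(l^2 + l - 6) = (l - 3)*(l + 3)*(l + 4)*(l - 2)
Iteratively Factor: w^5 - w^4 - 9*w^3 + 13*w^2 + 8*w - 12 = (w + 3)*(w^4 - 4*w^3 + 3*w^2 + 4*w - 4) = (w + 1)*(w + 3)*(w^3 - 5*w^2 + 8*w - 4) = (w - 1)*(w + 1)*(w + 3)*(w^2 - 4*w + 4) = (w - 2)*(w - 1)*(w + 1)*(w + 3)*(w - 2)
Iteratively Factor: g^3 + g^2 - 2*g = (g - 1)*(g^2 + 2*g) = g*(g - 1)*(g + 2)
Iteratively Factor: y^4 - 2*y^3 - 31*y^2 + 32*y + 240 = (y - 4)*(y^3 + 2*y^2 - 23*y - 60) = (y - 5)*(y - 4)*(y^2 + 7*y + 12) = (y - 5)*(y - 4)*(y + 4)*(y + 3)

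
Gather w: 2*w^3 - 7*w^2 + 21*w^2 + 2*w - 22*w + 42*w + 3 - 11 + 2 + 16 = 2*w^3 + 14*w^2 + 22*w + 10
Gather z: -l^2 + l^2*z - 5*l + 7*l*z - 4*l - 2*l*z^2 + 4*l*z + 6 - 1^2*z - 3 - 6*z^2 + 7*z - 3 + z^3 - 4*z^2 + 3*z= -l^2 - 9*l + z^3 + z^2*(-2*l - 10) + z*(l^2 + 11*l + 9)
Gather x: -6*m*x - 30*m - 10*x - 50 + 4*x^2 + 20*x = -30*m + 4*x^2 + x*(10 - 6*m) - 50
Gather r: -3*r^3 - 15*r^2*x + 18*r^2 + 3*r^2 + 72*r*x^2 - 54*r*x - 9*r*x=-3*r^3 + r^2*(21 - 15*x) + r*(72*x^2 - 63*x)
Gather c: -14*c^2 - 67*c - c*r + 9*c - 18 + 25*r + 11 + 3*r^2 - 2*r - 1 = -14*c^2 + c*(-r - 58) + 3*r^2 + 23*r - 8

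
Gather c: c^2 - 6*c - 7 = c^2 - 6*c - 7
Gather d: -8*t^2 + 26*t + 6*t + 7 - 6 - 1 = -8*t^2 + 32*t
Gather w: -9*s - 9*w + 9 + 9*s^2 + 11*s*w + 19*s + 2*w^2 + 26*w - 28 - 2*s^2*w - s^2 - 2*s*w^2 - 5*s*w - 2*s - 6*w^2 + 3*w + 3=8*s^2 + 8*s + w^2*(-2*s - 4) + w*(-2*s^2 + 6*s + 20) - 16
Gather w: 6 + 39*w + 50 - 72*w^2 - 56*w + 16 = -72*w^2 - 17*w + 72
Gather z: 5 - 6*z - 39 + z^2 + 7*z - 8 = z^2 + z - 42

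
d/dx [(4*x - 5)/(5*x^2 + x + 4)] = (20*x^2 + 4*x - (4*x - 5)*(10*x + 1) + 16)/(5*x^2 + x + 4)^2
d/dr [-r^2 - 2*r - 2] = -2*r - 2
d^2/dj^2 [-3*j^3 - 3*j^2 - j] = -18*j - 6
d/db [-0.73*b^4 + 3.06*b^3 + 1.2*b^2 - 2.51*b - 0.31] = -2.92*b^3 + 9.18*b^2 + 2.4*b - 2.51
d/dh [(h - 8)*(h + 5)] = 2*h - 3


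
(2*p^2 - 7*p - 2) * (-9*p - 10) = -18*p^3 + 43*p^2 + 88*p + 20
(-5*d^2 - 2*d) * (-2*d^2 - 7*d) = 10*d^4 + 39*d^3 + 14*d^2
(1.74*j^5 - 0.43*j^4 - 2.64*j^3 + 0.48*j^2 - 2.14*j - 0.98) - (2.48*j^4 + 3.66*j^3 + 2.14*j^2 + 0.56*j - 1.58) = 1.74*j^5 - 2.91*j^4 - 6.3*j^3 - 1.66*j^2 - 2.7*j + 0.6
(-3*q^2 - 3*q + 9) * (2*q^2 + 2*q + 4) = -6*q^4 - 12*q^3 + 6*q + 36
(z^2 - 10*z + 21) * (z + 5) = z^3 - 5*z^2 - 29*z + 105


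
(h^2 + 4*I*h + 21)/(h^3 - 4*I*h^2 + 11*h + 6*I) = (h^2 + 4*I*h + 21)/(h^3 - 4*I*h^2 + 11*h + 6*I)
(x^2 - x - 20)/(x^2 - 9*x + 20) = (x + 4)/(x - 4)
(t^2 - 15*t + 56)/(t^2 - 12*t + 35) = (t - 8)/(t - 5)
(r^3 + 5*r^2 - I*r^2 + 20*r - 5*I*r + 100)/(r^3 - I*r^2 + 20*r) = (r + 5)/r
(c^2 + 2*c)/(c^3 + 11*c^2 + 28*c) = (c + 2)/(c^2 + 11*c + 28)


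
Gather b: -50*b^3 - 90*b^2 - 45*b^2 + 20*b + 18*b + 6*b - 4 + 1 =-50*b^3 - 135*b^2 + 44*b - 3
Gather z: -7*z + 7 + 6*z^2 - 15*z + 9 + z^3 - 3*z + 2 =z^3 + 6*z^2 - 25*z + 18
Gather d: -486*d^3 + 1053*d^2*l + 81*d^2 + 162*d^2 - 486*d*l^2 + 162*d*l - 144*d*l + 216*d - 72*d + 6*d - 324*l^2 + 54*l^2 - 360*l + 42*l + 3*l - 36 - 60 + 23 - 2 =-486*d^3 + d^2*(1053*l + 243) + d*(-486*l^2 + 18*l + 150) - 270*l^2 - 315*l - 75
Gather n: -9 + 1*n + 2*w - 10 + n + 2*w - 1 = 2*n + 4*w - 20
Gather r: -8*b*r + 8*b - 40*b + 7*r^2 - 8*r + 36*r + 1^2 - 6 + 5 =-32*b + 7*r^2 + r*(28 - 8*b)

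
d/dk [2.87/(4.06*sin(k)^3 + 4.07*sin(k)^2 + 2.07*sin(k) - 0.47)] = (-23.3618*sin(k) + 17.4783*cos(2*k) - 23.4192)*cos(k)/(4.06*sin(k)^3 + 4.07*sin(k)^2 + 2.07*sin(k) - 0.47)^2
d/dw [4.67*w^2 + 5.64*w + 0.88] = 9.34*w + 5.64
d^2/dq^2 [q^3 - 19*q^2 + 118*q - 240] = 6*q - 38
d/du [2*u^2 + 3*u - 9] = 4*u + 3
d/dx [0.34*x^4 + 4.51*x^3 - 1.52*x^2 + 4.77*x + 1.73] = 1.36*x^3 + 13.53*x^2 - 3.04*x + 4.77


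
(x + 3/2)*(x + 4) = x^2 + 11*x/2 + 6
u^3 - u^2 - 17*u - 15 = (u - 5)*(u + 1)*(u + 3)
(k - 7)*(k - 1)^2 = k^3 - 9*k^2 + 15*k - 7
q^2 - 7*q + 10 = (q - 5)*(q - 2)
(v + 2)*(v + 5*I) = v^2 + 2*v + 5*I*v + 10*I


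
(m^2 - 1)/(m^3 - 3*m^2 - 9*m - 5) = (m - 1)/(m^2 - 4*m - 5)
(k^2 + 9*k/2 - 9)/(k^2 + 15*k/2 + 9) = (2*k - 3)/(2*k + 3)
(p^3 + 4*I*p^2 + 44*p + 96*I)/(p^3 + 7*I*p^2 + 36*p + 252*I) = (p^2 + 10*I*p - 16)/(p^2 + 13*I*p - 42)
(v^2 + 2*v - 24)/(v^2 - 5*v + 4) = (v + 6)/(v - 1)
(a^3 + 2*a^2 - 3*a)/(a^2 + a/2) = 2*(a^2 + 2*a - 3)/(2*a + 1)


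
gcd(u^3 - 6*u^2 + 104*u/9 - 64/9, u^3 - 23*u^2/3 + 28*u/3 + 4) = u - 2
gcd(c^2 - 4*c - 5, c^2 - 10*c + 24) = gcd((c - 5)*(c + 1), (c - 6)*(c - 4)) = 1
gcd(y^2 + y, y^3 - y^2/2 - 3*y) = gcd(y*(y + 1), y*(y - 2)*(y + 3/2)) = y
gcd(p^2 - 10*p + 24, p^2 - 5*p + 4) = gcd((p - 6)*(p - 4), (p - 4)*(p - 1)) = p - 4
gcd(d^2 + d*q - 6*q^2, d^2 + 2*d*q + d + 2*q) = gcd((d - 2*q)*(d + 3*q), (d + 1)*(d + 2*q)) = 1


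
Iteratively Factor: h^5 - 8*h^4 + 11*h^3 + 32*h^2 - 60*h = (h - 2)*(h^4 - 6*h^3 - h^2 + 30*h) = (h - 5)*(h - 2)*(h^3 - h^2 - 6*h) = (h - 5)*(h - 2)*(h + 2)*(h^2 - 3*h) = (h - 5)*(h - 3)*(h - 2)*(h + 2)*(h)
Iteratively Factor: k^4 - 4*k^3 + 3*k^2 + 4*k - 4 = (k + 1)*(k^3 - 5*k^2 + 8*k - 4) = (k - 1)*(k + 1)*(k^2 - 4*k + 4) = (k - 2)*(k - 1)*(k + 1)*(k - 2)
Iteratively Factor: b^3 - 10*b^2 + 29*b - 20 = (b - 4)*(b^2 - 6*b + 5) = (b - 5)*(b - 4)*(b - 1)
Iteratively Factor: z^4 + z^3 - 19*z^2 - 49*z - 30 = (z - 5)*(z^3 + 6*z^2 + 11*z + 6) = (z - 5)*(z + 2)*(z^2 + 4*z + 3) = (z - 5)*(z + 2)*(z + 3)*(z + 1)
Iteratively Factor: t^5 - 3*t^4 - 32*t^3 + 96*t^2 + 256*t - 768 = (t - 3)*(t^4 - 32*t^2 + 256) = (t - 4)*(t - 3)*(t^3 + 4*t^2 - 16*t - 64) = (t - 4)^2*(t - 3)*(t^2 + 8*t + 16) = (t - 4)^2*(t - 3)*(t + 4)*(t + 4)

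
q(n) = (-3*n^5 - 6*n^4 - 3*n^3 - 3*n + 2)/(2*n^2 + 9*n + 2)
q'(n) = (-4*n - 9)*(-3*n^5 - 6*n^4 - 3*n^3 - 3*n + 2)/(2*n^2 + 9*n + 2)^2 + (-15*n^4 - 24*n^3 - 9*n^2 - 3)/(2*n^2 + 9*n + 2) = 2*(-9*n^6 - 66*n^5 - 99*n^4 - 51*n^3 - 6*n^2 - 4*n - 12)/(4*n^4 + 36*n^3 + 89*n^2 + 36*n + 4)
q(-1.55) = -1.40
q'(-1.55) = 2.51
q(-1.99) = -3.90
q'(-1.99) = 10.10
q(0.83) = -0.57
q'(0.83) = -2.12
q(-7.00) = 1001.81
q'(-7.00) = -248.45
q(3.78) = -57.46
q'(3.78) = -48.06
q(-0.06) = 1.49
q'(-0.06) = -10.94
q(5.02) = -141.08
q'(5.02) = -89.05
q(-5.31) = 788.67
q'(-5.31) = 100.41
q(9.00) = -892.76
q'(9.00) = -312.12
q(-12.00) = 3446.71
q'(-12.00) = -749.70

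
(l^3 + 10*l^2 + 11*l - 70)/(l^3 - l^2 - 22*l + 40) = (l + 7)/(l - 4)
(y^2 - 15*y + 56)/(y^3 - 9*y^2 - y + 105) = (y - 8)/(y^2 - 2*y - 15)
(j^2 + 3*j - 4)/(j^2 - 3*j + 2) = (j + 4)/(j - 2)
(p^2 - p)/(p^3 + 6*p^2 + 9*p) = (p - 1)/(p^2 + 6*p + 9)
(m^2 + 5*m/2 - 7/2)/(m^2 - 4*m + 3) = (m + 7/2)/(m - 3)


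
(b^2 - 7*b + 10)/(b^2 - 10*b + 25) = (b - 2)/(b - 5)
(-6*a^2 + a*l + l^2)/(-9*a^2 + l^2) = (2*a - l)/(3*a - l)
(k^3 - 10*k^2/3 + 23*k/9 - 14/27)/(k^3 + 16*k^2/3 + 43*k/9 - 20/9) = (9*k^2 - 27*k + 14)/(3*(3*k^2 + 17*k + 20))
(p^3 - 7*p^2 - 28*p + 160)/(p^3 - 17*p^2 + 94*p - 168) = (p^2 - 3*p - 40)/(p^2 - 13*p + 42)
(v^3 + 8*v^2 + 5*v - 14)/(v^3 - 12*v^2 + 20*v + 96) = (v^2 + 6*v - 7)/(v^2 - 14*v + 48)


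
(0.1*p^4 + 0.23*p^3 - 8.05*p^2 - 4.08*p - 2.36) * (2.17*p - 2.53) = 0.217*p^5 + 0.2461*p^4 - 18.0504*p^3 + 11.5129*p^2 + 5.2012*p + 5.9708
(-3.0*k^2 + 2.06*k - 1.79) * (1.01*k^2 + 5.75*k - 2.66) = -3.03*k^4 - 15.1694*k^3 + 18.0171*k^2 - 15.7721*k + 4.7614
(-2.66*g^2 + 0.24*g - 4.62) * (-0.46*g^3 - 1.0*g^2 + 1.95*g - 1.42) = 1.2236*g^5 + 2.5496*g^4 - 3.3018*g^3 + 8.8652*g^2 - 9.3498*g + 6.5604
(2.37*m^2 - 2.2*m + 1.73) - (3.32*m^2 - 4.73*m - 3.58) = -0.95*m^2 + 2.53*m + 5.31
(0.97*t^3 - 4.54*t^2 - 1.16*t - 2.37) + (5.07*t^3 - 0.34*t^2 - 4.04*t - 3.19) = 6.04*t^3 - 4.88*t^2 - 5.2*t - 5.56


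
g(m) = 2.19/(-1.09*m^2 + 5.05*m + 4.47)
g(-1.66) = -0.32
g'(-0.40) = -2.50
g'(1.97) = -0.02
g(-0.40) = 0.96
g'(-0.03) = -0.60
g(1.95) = 0.22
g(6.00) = -0.49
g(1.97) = 0.21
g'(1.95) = -0.02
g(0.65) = 0.30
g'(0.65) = -0.15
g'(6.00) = 0.88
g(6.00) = -0.49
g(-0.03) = 0.51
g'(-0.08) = -0.69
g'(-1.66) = -0.40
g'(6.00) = 0.88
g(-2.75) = -0.12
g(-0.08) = 0.54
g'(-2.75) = -0.08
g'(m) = 2.19*(2.18*m - 5.05)/(-1.09*m^2 + 5.05*m + 4.47)^2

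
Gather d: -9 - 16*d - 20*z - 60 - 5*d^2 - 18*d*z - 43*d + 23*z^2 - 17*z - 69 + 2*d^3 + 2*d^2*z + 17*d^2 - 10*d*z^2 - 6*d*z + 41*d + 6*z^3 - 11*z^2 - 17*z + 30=2*d^3 + d^2*(2*z + 12) + d*(-10*z^2 - 24*z - 18) + 6*z^3 + 12*z^2 - 54*z - 108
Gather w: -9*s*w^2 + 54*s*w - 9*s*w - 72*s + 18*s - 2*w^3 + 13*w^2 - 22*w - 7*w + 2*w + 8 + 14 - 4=-54*s - 2*w^3 + w^2*(13 - 9*s) + w*(45*s - 27) + 18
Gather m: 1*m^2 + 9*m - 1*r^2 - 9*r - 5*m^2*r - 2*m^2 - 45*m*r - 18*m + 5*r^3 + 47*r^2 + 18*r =m^2*(-5*r - 1) + m*(-45*r - 9) + 5*r^3 + 46*r^2 + 9*r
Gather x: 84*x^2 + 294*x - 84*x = 84*x^2 + 210*x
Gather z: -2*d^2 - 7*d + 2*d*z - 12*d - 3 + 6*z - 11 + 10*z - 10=-2*d^2 - 19*d + z*(2*d + 16) - 24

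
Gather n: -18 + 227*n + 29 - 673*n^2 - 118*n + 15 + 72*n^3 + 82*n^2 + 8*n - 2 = 72*n^3 - 591*n^2 + 117*n + 24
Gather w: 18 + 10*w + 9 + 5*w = 15*w + 27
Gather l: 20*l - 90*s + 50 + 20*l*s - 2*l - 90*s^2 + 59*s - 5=l*(20*s + 18) - 90*s^2 - 31*s + 45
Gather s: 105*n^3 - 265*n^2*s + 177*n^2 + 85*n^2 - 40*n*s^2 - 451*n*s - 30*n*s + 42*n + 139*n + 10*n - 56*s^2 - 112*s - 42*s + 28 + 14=105*n^3 + 262*n^2 + 191*n + s^2*(-40*n - 56) + s*(-265*n^2 - 481*n - 154) + 42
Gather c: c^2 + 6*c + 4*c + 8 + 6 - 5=c^2 + 10*c + 9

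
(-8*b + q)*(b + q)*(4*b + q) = -32*b^3 - 36*b^2*q - 3*b*q^2 + q^3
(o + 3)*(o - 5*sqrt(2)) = o^2 - 5*sqrt(2)*o + 3*o - 15*sqrt(2)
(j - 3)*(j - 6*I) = j^2 - 3*j - 6*I*j + 18*I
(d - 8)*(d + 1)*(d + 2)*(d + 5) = d^4 - 47*d^2 - 126*d - 80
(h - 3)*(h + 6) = h^2 + 3*h - 18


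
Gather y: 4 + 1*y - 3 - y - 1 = 0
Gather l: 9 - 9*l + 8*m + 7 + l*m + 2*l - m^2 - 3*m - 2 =l*(m - 7) - m^2 + 5*m + 14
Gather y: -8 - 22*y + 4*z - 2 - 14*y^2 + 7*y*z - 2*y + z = -14*y^2 + y*(7*z - 24) + 5*z - 10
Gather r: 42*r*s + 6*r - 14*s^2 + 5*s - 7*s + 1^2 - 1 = r*(42*s + 6) - 14*s^2 - 2*s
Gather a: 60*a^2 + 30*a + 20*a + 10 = 60*a^2 + 50*a + 10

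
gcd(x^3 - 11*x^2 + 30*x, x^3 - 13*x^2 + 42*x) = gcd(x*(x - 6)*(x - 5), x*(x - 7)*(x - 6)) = x^2 - 6*x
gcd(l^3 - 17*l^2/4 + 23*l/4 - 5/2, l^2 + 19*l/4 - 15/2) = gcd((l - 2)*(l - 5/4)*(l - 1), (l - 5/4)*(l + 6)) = l - 5/4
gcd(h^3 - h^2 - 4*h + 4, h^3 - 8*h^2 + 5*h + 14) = h - 2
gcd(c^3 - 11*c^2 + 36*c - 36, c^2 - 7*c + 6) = c - 6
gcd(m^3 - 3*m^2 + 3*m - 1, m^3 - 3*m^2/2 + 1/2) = m^2 - 2*m + 1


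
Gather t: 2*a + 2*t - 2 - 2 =2*a + 2*t - 4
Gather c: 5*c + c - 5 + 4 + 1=6*c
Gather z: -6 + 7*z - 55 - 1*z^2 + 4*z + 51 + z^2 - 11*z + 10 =0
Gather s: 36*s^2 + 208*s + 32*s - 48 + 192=36*s^2 + 240*s + 144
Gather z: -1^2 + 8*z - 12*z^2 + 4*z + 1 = -12*z^2 + 12*z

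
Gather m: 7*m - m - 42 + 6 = 6*m - 36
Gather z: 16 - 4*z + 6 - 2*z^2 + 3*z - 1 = -2*z^2 - z + 21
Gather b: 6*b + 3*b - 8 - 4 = 9*b - 12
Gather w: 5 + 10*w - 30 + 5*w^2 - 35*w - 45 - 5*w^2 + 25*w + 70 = 0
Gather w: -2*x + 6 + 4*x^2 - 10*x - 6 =4*x^2 - 12*x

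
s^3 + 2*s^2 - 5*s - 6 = (s - 2)*(s + 1)*(s + 3)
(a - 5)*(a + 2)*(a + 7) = a^3 + 4*a^2 - 31*a - 70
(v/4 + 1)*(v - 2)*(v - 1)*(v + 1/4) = v^4/4 + 5*v^3/16 - 39*v^2/16 + 11*v/8 + 1/2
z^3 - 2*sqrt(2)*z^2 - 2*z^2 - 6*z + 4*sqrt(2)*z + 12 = (z - 2)*(z - 3*sqrt(2))*(z + sqrt(2))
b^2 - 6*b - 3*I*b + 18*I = (b - 6)*(b - 3*I)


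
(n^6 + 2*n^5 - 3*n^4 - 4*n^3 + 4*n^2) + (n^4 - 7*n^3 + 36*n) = n^6 + 2*n^5 - 2*n^4 - 11*n^3 + 4*n^2 + 36*n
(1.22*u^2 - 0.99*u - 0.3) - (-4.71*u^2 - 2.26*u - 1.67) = 5.93*u^2 + 1.27*u + 1.37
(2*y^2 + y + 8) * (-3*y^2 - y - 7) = -6*y^4 - 5*y^3 - 39*y^2 - 15*y - 56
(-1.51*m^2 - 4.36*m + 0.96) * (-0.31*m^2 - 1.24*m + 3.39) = 0.4681*m^4 + 3.224*m^3 - 0.0100999999999996*m^2 - 15.9708*m + 3.2544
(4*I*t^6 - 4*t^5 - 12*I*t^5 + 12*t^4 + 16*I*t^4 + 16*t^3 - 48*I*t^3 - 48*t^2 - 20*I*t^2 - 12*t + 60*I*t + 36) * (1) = 4*I*t^6 - 4*t^5 - 12*I*t^5 + 12*t^4 + 16*I*t^4 + 16*t^3 - 48*I*t^3 - 48*t^2 - 20*I*t^2 - 12*t + 60*I*t + 36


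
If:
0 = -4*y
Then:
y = 0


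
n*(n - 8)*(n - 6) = n^3 - 14*n^2 + 48*n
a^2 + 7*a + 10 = (a + 2)*(a + 5)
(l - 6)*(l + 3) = l^2 - 3*l - 18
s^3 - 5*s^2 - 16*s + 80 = (s - 5)*(s - 4)*(s + 4)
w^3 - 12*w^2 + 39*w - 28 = (w - 7)*(w - 4)*(w - 1)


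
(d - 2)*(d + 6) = d^2 + 4*d - 12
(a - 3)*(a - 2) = a^2 - 5*a + 6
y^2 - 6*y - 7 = (y - 7)*(y + 1)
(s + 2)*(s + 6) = s^2 + 8*s + 12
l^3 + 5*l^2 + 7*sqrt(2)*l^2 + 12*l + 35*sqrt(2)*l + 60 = (l + 5)*(l + sqrt(2))*(l + 6*sqrt(2))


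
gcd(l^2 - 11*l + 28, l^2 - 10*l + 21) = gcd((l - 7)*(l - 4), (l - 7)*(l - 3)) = l - 7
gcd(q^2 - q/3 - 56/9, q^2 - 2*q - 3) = 1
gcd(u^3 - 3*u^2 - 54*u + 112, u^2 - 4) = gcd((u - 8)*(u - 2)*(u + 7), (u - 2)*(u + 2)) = u - 2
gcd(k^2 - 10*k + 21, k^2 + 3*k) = 1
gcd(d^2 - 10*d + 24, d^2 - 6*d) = d - 6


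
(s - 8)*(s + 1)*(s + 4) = s^3 - 3*s^2 - 36*s - 32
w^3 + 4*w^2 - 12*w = w*(w - 2)*(w + 6)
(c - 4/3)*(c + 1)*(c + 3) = c^3 + 8*c^2/3 - 7*c/3 - 4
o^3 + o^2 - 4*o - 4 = (o - 2)*(o + 1)*(o + 2)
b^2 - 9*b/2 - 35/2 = (b - 7)*(b + 5/2)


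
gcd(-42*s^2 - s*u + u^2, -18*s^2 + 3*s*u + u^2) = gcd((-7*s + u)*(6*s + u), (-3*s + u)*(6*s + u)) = 6*s + u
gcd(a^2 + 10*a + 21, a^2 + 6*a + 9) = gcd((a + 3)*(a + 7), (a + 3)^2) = a + 3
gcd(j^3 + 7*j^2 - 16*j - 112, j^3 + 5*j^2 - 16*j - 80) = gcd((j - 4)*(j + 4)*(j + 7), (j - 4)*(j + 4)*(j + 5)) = j^2 - 16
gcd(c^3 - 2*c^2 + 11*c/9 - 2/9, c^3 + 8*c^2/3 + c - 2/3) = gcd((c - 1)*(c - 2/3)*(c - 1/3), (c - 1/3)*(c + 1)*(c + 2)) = c - 1/3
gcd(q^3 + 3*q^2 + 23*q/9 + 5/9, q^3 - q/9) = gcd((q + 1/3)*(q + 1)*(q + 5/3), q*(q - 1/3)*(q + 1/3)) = q + 1/3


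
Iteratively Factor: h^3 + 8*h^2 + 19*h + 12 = (h + 4)*(h^2 + 4*h + 3) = (h + 1)*(h + 4)*(h + 3)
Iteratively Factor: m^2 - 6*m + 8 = (m - 4)*(m - 2)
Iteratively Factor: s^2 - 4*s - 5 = (s + 1)*(s - 5)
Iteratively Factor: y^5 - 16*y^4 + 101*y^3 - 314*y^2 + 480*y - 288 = (y - 4)*(y^4 - 12*y^3 + 53*y^2 - 102*y + 72) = (y - 4)*(y - 3)*(y^3 - 9*y^2 + 26*y - 24) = (y - 4)^2*(y - 3)*(y^2 - 5*y + 6) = (y - 4)^2*(y - 3)*(y - 2)*(y - 3)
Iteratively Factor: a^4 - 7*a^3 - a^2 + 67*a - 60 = (a - 1)*(a^3 - 6*a^2 - 7*a + 60) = (a - 1)*(a + 3)*(a^2 - 9*a + 20) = (a - 5)*(a - 1)*(a + 3)*(a - 4)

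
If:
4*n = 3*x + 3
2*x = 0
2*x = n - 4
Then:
No Solution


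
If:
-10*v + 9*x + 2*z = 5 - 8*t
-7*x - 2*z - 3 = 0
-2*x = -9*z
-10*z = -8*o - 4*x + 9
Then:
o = 651/536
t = 5*v/4 + 295/268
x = -27/67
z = -6/67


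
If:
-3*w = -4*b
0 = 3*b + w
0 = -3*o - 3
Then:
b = 0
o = -1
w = 0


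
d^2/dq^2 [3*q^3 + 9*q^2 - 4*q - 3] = 18*q + 18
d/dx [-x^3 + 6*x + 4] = 6 - 3*x^2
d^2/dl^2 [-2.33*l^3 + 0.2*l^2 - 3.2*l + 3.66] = 0.4 - 13.98*l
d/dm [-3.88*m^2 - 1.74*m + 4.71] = -7.76*m - 1.74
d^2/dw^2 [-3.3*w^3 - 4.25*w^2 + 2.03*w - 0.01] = -19.8*w - 8.5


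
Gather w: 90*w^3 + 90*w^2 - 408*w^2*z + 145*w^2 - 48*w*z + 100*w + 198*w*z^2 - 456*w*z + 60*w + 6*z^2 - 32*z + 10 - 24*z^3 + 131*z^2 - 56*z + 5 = 90*w^3 + w^2*(235 - 408*z) + w*(198*z^2 - 504*z + 160) - 24*z^3 + 137*z^2 - 88*z + 15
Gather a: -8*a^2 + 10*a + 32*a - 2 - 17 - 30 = -8*a^2 + 42*a - 49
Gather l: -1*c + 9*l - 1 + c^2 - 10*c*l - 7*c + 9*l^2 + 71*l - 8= c^2 - 8*c + 9*l^2 + l*(80 - 10*c) - 9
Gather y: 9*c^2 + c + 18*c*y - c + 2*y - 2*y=9*c^2 + 18*c*y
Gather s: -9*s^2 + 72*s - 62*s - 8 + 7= -9*s^2 + 10*s - 1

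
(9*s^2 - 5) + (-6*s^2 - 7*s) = 3*s^2 - 7*s - 5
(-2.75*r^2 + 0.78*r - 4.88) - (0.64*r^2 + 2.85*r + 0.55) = -3.39*r^2 - 2.07*r - 5.43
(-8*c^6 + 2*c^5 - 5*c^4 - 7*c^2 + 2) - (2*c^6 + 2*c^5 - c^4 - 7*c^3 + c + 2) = -10*c^6 - 4*c^4 + 7*c^3 - 7*c^2 - c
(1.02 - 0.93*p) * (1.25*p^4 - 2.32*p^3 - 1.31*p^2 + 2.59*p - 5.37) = -1.1625*p^5 + 3.4326*p^4 - 1.1481*p^3 - 3.7449*p^2 + 7.6359*p - 5.4774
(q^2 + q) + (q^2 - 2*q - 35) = 2*q^2 - q - 35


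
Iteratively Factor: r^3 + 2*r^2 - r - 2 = (r - 1)*(r^2 + 3*r + 2) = (r - 1)*(r + 1)*(r + 2)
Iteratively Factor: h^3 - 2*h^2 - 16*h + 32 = (h - 2)*(h^2 - 16) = (h - 4)*(h - 2)*(h + 4)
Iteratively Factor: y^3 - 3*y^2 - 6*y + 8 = (y - 4)*(y^2 + y - 2) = (y - 4)*(y + 2)*(y - 1)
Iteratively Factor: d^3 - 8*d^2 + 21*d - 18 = (d - 2)*(d^2 - 6*d + 9) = (d - 3)*(d - 2)*(d - 3)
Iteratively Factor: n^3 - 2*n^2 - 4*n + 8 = (n + 2)*(n^2 - 4*n + 4) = (n - 2)*(n + 2)*(n - 2)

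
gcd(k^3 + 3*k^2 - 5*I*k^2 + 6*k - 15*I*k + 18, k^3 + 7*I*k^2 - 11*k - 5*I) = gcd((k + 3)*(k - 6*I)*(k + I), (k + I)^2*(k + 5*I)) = k + I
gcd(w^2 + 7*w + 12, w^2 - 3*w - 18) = w + 3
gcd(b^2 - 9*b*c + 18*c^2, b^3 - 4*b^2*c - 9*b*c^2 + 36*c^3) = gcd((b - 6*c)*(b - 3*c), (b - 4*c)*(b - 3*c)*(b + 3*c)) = b - 3*c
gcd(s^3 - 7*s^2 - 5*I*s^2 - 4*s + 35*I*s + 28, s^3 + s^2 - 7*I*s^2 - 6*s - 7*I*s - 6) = s - I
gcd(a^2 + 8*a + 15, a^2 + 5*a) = a + 5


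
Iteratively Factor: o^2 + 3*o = (o)*(o + 3)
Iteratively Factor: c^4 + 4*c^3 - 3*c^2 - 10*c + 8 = (c - 1)*(c^3 + 5*c^2 + 2*c - 8) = (c - 1)^2*(c^2 + 6*c + 8) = (c - 1)^2*(c + 2)*(c + 4)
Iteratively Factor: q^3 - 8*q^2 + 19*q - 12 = (q - 3)*(q^2 - 5*q + 4) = (q - 3)*(q - 1)*(q - 4)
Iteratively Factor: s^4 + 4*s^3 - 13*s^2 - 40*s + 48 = (s - 1)*(s^3 + 5*s^2 - 8*s - 48) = (s - 1)*(s + 4)*(s^2 + s - 12) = (s - 1)*(s + 4)^2*(s - 3)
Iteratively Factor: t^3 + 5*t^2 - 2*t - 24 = (t - 2)*(t^2 + 7*t + 12) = (t - 2)*(t + 4)*(t + 3)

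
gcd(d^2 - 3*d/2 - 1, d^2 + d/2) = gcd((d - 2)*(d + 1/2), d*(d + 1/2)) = d + 1/2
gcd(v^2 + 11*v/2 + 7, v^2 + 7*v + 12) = 1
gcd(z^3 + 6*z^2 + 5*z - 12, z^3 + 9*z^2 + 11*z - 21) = z^2 + 2*z - 3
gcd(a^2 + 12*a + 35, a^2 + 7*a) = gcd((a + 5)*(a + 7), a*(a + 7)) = a + 7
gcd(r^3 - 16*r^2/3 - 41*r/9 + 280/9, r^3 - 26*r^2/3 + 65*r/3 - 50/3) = r - 5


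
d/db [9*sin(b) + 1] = 9*cos(b)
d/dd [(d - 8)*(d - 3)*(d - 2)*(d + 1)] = 4*d^3 - 36*d^2 + 66*d - 2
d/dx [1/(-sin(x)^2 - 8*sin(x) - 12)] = 2*(sin(x) + 4)*cos(x)/(sin(x)^2 + 8*sin(x) + 12)^2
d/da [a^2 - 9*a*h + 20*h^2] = 2*a - 9*h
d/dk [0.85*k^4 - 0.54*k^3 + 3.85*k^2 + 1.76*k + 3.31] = 3.4*k^3 - 1.62*k^2 + 7.7*k + 1.76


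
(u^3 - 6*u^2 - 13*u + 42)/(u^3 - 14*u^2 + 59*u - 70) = (u + 3)/(u - 5)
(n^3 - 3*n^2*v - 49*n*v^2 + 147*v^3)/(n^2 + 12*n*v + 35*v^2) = (n^2 - 10*n*v + 21*v^2)/(n + 5*v)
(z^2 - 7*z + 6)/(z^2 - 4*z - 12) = (z - 1)/(z + 2)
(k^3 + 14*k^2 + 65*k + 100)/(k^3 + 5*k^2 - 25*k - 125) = (k + 4)/(k - 5)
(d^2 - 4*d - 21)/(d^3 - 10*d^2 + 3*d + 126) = 1/(d - 6)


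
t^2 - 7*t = t*(t - 7)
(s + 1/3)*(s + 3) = s^2 + 10*s/3 + 1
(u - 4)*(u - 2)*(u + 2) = u^3 - 4*u^2 - 4*u + 16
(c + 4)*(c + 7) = c^2 + 11*c + 28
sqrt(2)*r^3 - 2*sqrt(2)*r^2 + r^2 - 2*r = r*(r - 2)*(sqrt(2)*r + 1)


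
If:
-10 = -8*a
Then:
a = 5/4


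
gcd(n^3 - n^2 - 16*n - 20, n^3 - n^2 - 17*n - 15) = n - 5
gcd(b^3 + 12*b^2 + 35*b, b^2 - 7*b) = b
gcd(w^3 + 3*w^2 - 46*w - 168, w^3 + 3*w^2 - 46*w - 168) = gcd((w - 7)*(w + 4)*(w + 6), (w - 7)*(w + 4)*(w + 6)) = w^3 + 3*w^2 - 46*w - 168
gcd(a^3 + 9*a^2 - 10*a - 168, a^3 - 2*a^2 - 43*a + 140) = a^2 + 3*a - 28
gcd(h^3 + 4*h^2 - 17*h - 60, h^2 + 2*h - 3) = h + 3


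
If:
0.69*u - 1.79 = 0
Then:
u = 2.59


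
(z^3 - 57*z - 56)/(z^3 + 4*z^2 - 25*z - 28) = (z - 8)/(z - 4)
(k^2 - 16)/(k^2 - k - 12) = (k + 4)/(k + 3)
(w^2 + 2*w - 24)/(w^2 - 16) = (w + 6)/(w + 4)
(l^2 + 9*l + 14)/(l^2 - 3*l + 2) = (l^2 + 9*l + 14)/(l^2 - 3*l + 2)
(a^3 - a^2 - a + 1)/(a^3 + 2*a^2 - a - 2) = (a - 1)/(a + 2)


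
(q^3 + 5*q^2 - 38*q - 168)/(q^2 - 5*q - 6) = (q^2 + 11*q + 28)/(q + 1)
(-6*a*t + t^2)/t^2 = (-6*a + t)/t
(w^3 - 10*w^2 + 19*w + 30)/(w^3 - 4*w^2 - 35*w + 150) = (w^2 - 5*w - 6)/(w^2 + w - 30)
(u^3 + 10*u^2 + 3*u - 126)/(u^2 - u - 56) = (u^2 + 3*u - 18)/(u - 8)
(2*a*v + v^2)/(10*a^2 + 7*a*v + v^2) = v/(5*a + v)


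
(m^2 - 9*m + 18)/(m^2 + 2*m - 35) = (m^2 - 9*m + 18)/(m^2 + 2*m - 35)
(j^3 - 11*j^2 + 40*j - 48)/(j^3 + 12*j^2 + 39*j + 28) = (j^3 - 11*j^2 + 40*j - 48)/(j^3 + 12*j^2 + 39*j + 28)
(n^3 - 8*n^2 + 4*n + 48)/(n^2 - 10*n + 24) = n + 2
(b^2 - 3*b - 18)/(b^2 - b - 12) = (b - 6)/(b - 4)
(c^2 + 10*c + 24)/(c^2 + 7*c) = (c^2 + 10*c + 24)/(c*(c + 7))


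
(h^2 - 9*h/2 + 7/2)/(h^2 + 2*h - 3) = (h - 7/2)/(h + 3)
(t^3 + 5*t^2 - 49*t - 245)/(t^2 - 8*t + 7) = (t^2 + 12*t + 35)/(t - 1)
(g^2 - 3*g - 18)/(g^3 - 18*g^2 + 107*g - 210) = (g + 3)/(g^2 - 12*g + 35)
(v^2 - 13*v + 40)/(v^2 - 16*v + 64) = (v - 5)/(v - 8)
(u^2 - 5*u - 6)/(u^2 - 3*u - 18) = (u + 1)/(u + 3)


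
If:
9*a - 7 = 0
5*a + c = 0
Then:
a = 7/9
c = -35/9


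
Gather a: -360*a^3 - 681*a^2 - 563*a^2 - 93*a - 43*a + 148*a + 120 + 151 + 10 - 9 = -360*a^3 - 1244*a^2 + 12*a + 272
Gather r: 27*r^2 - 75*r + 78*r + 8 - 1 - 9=27*r^2 + 3*r - 2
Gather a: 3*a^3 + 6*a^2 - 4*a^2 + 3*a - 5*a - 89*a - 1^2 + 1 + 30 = 3*a^3 + 2*a^2 - 91*a + 30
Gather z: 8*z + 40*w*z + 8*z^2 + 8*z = 8*z^2 + z*(40*w + 16)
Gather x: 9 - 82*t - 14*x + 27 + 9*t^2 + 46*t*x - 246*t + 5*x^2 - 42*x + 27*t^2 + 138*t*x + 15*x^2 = 36*t^2 - 328*t + 20*x^2 + x*(184*t - 56) + 36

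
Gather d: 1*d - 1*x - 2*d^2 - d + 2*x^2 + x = -2*d^2 + 2*x^2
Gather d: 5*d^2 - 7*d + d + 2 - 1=5*d^2 - 6*d + 1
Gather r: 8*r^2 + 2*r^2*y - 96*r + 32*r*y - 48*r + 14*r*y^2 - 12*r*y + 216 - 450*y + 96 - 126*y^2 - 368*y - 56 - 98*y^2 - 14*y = r^2*(2*y + 8) + r*(14*y^2 + 20*y - 144) - 224*y^2 - 832*y + 256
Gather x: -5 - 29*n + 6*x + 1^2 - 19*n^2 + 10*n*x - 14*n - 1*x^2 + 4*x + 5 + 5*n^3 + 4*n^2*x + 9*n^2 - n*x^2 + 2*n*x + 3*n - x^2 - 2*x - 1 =5*n^3 - 10*n^2 - 40*n + x^2*(-n - 2) + x*(4*n^2 + 12*n + 8)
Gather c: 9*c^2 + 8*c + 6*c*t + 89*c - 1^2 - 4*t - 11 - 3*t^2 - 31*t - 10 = 9*c^2 + c*(6*t + 97) - 3*t^2 - 35*t - 22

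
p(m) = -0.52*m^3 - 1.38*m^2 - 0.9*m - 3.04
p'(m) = -1.56*m^2 - 2.76*m - 0.9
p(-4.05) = 12.51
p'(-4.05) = -15.31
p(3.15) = -35.82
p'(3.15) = -25.07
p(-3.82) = 9.25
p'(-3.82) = -13.12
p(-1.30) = -3.06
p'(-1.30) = 0.05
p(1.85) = -12.72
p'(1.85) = -11.35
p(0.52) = -3.95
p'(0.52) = -2.76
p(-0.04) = -3.01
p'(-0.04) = -0.79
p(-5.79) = 56.84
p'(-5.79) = -37.22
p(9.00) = -502.00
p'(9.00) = -152.10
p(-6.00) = 65.00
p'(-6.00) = -40.50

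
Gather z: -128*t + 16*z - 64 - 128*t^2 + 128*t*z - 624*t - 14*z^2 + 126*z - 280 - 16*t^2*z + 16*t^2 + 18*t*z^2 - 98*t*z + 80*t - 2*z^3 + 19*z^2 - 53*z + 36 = -112*t^2 - 672*t - 2*z^3 + z^2*(18*t + 5) + z*(-16*t^2 + 30*t + 89) - 308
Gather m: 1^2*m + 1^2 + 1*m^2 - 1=m^2 + m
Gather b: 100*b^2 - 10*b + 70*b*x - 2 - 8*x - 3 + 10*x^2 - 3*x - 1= 100*b^2 + b*(70*x - 10) + 10*x^2 - 11*x - 6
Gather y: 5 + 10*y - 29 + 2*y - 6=12*y - 30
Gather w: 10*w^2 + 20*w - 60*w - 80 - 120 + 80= 10*w^2 - 40*w - 120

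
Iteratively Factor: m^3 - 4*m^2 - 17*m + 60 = (m + 4)*(m^2 - 8*m + 15) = (m - 5)*(m + 4)*(m - 3)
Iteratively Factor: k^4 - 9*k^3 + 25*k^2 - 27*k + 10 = (k - 2)*(k^3 - 7*k^2 + 11*k - 5) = (k - 2)*(k - 1)*(k^2 - 6*k + 5) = (k - 5)*(k - 2)*(k - 1)*(k - 1)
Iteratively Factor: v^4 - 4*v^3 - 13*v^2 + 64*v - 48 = (v - 3)*(v^3 - v^2 - 16*v + 16) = (v - 3)*(v + 4)*(v^2 - 5*v + 4) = (v - 3)*(v - 1)*(v + 4)*(v - 4)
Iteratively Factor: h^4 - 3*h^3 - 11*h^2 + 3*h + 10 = (h - 5)*(h^3 + 2*h^2 - h - 2) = (h - 5)*(h - 1)*(h^2 + 3*h + 2) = (h - 5)*(h - 1)*(h + 2)*(h + 1)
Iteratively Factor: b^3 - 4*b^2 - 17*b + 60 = (b + 4)*(b^2 - 8*b + 15) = (b - 5)*(b + 4)*(b - 3)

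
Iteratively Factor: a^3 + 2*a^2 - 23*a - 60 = (a + 4)*(a^2 - 2*a - 15) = (a - 5)*(a + 4)*(a + 3)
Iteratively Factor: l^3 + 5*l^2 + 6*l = (l)*(l^2 + 5*l + 6) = l*(l + 3)*(l + 2)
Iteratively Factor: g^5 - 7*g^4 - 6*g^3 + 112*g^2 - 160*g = (g + 4)*(g^4 - 11*g^3 + 38*g^2 - 40*g) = (g - 2)*(g + 4)*(g^3 - 9*g^2 + 20*g) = (g - 4)*(g - 2)*(g + 4)*(g^2 - 5*g) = (g - 5)*(g - 4)*(g - 2)*(g + 4)*(g)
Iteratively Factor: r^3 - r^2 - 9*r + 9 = (r + 3)*(r^2 - 4*r + 3) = (r - 3)*(r + 3)*(r - 1)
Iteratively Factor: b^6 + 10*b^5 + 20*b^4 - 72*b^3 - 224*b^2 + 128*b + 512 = (b + 4)*(b^5 + 6*b^4 - 4*b^3 - 56*b^2 + 128) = (b - 2)*(b + 4)*(b^4 + 8*b^3 + 12*b^2 - 32*b - 64) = (b - 2)^2*(b + 4)*(b^3 + 10*b^2 + 32*b + 32) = (b - 2)^2*(b + 4)^2*(b^2 + 6*b + 8) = (b - 2)^2*(b + 4)^3*(b + 2)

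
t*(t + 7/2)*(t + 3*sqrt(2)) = t^3 + 7*t^2/2 + 3*sqrt(2)*t^2 + 21*sqrt(2)*t/2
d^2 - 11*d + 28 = (d - 7)*(d - 4)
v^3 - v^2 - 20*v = v*(v - 5)*(v + 4)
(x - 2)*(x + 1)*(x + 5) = x^3 + 4*x^2 - 7*x - 10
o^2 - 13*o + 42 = (o - 7)*(o - 6)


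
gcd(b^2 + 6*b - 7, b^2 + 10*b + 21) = b + 7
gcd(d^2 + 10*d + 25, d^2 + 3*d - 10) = d + 5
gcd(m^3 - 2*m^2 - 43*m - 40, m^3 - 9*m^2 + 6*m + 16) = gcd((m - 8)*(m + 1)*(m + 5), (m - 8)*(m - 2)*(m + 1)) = m^2 - 7*m - 8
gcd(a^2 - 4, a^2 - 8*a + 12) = a - 2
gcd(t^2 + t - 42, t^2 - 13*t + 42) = t - 6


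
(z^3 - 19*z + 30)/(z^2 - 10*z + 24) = (z^3 - 19*z + 30)/(z^2 - 10*z + 24)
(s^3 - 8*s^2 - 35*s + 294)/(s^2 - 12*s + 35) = (s^2 - s - 42)/(s - 5)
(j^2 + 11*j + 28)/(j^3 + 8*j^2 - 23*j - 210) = (j + 4)/(j^2 + j - 30)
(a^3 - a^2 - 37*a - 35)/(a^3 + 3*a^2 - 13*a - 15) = (a - 7)/(a - 3)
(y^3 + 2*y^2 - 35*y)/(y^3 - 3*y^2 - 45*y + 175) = y/(y - 5)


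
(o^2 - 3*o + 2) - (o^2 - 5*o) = 2*o + 2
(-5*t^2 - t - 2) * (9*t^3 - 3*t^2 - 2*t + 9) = -45*t^5 + 6*t^4 - 5*t^3 - 37*t^2 - 5*t - 18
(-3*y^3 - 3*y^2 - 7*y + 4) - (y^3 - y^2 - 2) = -4*y^3 - 2*y^2 - 7*y + 6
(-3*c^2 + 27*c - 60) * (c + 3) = -3*c^3 + 18*c^2 + 21*c - 180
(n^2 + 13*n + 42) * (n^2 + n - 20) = n^4 + 14*n^3 + 35*n^2 - 218*n - 840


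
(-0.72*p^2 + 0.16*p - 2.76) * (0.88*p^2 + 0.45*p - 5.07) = -0.6336*p^4 - 0.1832*p^3 + 1.2936*p^2 - 2.0532*p + 13.9932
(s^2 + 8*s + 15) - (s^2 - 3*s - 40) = 11*s + 55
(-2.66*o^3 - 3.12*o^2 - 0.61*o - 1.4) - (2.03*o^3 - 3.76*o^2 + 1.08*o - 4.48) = -4.69*o^3 + 0.64*o^2 - 1.69*o + 3.08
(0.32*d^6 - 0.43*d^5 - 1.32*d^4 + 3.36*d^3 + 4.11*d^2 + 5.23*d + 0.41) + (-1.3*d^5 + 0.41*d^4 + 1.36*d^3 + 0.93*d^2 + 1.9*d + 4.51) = 0.32*d^6 - 1.73*d^5 - 0.91*d^4 + 4.72*d^3 + 5.04*d^2 + 7.13*d + 4.92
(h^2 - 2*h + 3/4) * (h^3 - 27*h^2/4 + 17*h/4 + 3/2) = h^5 - 35*h^4/4 + 37*h^3/2 - 193*h^2/16 + 3*h/16 + 9/8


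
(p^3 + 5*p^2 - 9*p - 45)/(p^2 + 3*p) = p + 2 - 15/p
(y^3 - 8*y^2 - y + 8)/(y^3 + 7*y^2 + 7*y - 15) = (y^2 - 7*y - 8)/(y^2 + 8*y + 15)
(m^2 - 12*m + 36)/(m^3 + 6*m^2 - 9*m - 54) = (m^2 - 12*m + 36)/(m^3 + 6*m^2 - 9*m - 54)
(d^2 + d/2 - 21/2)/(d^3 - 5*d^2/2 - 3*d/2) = (2*d + 7)/(d*(2*d + 1))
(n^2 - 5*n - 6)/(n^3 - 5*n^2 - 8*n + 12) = (n + 1)/(n^2 + n - 2)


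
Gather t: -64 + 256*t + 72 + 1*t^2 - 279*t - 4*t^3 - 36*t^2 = -4*t^3 - 35*t^2 - 23*t + 8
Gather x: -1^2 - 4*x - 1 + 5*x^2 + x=5*x^2 - 3*x - 2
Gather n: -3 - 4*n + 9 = 6 - 4*n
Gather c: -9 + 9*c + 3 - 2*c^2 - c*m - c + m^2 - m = -2*c^2 + c*(8 - m) + m^2 - m - 6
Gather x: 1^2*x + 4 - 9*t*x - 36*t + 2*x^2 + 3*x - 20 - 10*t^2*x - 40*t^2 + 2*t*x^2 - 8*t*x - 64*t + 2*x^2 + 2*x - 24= -40*t^2 - 100*t + x^2*(2*t + 4) + x*(-10*t^2 - 17*t + 6) - 40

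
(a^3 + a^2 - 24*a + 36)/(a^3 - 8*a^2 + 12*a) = (a^2 + 3*a - 18)/(a*(a - 6))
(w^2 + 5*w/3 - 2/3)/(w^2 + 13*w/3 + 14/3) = (3*w - 1)/(3*w + 7)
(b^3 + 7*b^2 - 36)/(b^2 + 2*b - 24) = (b^2 + b - 6)/(b - 4)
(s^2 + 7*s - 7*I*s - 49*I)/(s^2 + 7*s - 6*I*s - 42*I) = (s - 7*I)/(s - 6*I)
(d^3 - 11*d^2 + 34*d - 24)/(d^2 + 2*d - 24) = (d^2 - 7*d + 6)/(d + 6)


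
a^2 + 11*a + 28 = (a + 4)*(a + 7)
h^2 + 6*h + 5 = (h + 1)*(h + 5)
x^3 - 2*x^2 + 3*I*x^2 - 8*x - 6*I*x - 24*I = (x - 4)*(x + 2)*(x + 3*I)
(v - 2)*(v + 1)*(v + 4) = v^3 + 3*v^2 - 6*v - 8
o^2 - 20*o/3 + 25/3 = (o - 5)*(o - 5/3)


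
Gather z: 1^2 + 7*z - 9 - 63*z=-56*z - 8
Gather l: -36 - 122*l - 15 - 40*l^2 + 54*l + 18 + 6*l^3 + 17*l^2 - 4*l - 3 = 6*l^3 - 23*l^2 - 72*l - 36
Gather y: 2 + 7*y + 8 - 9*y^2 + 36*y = -9*y^2 + 43*y + 10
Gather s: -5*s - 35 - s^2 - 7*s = -s^2 - 12*s - 35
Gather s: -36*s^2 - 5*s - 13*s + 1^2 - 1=-36*s^2 - 18*s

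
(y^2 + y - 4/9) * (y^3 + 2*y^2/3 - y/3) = y^5 + 5*y^4/3 - y^3/9 - 17*y^2/27 + 4*y/27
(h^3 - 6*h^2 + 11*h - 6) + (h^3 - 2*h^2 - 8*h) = 2*h^3 - 8*h^2 + 3*h - 6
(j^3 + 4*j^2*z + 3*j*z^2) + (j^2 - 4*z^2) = j^3 + 4*j^2*z + j^2 + 3*j*z^2 - 4*z^2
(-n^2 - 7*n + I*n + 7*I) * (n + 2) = -n^3 - 9*n^2 + I*n^2 - 14*n + 9*I*n + 14*I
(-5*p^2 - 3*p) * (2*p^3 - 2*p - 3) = -10*p^5 - 6*p^4 + 10*p^3 + 21*p^2 + 9*p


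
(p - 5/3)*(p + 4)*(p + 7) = p^3 + 28*p^2/3 + 29*p/3 - 140/3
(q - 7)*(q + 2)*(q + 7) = q^3 + 2*q^2 - 49*q - 98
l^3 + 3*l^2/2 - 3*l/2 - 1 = (l - 1)*(l + 1/2)*(l + 2)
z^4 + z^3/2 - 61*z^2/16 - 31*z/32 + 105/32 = (z - 3/2)*(z - 1)*(z + 5/4)*(z + 7/4)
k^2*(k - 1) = k^3 - k^2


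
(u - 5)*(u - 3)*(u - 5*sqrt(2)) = u^3 - 8*u^2 - 5*sqrt(2)*u^2 + 15*u + 40*sqrt(2)*u - 75*sqrt(2)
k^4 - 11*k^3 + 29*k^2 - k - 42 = (k - 7)*(k - 3)*(k - 2)*(k + 1)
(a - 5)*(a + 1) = a^2 - 4*a - 5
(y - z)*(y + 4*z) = y^2 + 3*y*z - 4*z^2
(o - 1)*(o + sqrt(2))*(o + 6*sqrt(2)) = o^3 - o^2 + 7*sqrt(2)*o^2 - 7*sqrt(2)*o + 12*o - 12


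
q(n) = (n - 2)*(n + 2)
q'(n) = 2*n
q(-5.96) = 31.52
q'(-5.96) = -11.92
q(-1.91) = -0.35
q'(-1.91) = -3.82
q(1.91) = -0.35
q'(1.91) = 3.82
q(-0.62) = -3.62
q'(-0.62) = -1.24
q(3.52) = 8.39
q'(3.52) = 7.04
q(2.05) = 0.20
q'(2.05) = 4.10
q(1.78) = -0.83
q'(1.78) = 3.56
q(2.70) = 3.29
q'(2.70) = 5.40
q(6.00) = 32.00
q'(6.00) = 12.00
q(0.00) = -4.00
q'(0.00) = 0.00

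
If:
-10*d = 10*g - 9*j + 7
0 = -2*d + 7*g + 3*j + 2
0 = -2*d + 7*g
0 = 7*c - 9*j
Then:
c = -6/7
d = -91/90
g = -13/45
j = -2/3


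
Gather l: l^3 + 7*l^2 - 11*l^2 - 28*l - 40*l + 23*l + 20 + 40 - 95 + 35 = l^3 - 4*l^2 - 45*l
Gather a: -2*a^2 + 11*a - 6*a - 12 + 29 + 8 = -2*a^2 + 5*a + 25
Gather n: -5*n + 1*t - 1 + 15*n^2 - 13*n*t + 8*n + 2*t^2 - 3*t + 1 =15*n^2 + n*(3 - 13*t) + 2*t^2 - 2*t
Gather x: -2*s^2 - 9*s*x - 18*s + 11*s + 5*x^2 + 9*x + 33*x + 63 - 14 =-2*s^2 - 7*s + 5*x^2 + x*(42 - 9*s) + 49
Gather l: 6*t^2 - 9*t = 6*t^2 - 9*t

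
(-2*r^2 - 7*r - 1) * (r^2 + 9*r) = -2*r^4 - 25*r^3 - 64*r^2 - 9*r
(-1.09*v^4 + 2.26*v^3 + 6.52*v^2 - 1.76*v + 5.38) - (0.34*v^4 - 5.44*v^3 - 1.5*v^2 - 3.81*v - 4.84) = -1.43*v^4 + 7.7*v^3 + 8.02*v^2 + 2.05*v + 10.22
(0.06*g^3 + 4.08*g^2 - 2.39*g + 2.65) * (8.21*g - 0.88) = 0.4926*g^4 + 33.444*g^3 - 23.2123*g^2 + 23.8597*g - 2.332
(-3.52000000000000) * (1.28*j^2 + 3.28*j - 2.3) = -4.5056*j^2 - 11.5456*j + 8.096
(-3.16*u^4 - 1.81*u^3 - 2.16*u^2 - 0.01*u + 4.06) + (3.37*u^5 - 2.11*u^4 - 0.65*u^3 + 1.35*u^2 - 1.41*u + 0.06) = 3.37*u^5 - 5.27*u^4 - 2.46*u^3 - 0.81*u^2 - 1.42*u + 4.12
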